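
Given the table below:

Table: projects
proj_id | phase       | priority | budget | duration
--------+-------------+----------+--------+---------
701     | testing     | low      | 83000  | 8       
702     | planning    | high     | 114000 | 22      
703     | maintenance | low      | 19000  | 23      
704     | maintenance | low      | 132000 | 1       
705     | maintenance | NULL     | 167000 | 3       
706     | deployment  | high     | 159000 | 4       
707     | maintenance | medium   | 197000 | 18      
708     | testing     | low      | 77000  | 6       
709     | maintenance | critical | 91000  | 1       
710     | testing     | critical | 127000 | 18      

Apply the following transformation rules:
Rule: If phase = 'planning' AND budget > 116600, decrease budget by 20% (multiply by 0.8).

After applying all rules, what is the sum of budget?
1166000

Step 1: Find records where phase = 'planning' AND budget > 116600
Step 2: 0 records match, summing to 0
Step 3: After multiplier: 0 × 0.8 = 0.0
Step 4: Unaffected records sum: 1166000
Step 5: Final sum = 0.0 + 1166000 = 1166000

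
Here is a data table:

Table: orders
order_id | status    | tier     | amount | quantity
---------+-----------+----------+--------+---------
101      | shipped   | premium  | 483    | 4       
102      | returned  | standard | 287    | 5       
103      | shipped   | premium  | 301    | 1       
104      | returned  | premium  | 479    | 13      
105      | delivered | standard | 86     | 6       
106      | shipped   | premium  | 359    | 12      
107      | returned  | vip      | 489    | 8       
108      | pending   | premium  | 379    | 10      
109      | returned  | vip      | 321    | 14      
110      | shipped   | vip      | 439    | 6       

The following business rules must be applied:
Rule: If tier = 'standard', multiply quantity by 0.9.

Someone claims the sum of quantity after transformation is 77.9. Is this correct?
Yes, the result is correct.

Step 1: Calculate the correct sum after transformation
Step 2: Apply multiplier 0.9 to records where tier = 'standard'
Step 3: Correct result = 77.9
Step 4: Claimed result = 77.9
Step 5: 77.9 = 77.9 ✓
Conclusion: The claimed result is correct.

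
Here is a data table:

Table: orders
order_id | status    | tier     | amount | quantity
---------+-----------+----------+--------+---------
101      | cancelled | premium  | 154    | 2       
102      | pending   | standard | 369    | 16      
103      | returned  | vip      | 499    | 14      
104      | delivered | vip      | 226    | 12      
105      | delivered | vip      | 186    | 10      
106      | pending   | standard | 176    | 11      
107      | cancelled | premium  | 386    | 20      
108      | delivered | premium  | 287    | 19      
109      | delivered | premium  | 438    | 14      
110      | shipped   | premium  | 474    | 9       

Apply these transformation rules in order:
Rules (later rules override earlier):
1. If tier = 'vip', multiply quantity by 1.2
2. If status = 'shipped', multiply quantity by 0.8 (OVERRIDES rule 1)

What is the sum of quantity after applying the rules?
132.4

Step 1: Rule 2 takes priority for records with status = 'shipped'
  - 1 records: 9 × 0.8 = 7.2
Step 2: Rule 1 applies to remaining records with tier = 'vip'
  - 3 records: 36 × 1.2 = 43.2
Step 3: Other records unchanged: 82
Step 4: Final sum = 7.2 + 43.2 + 82 = 132.4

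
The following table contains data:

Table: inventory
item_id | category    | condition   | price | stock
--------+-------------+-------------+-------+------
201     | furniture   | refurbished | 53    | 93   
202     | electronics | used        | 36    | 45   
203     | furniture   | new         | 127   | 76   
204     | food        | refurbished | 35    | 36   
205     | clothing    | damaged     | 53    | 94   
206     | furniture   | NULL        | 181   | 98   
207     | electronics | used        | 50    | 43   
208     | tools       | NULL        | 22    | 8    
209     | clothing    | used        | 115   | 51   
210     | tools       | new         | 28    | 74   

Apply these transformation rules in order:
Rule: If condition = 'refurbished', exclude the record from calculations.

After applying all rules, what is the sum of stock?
489

Step 1: Identify records where condition = 'refurbished'
Step 2: The excluded records sum to 129
Step 3: Original total stock = 618
Step 4: Remaining total = 618 - 129 = 489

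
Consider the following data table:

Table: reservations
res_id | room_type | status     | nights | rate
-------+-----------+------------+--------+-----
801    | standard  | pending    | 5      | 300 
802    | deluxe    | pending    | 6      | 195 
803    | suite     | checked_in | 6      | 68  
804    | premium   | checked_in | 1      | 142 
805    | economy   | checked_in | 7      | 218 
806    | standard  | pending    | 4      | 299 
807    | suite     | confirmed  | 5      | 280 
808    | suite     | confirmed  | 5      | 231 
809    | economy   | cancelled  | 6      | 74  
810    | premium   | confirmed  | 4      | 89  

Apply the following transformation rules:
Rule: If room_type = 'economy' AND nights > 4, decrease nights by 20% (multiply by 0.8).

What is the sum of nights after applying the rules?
46.4

Step 1: Find records where room_type = 'economy' AND nights > 4
Step 2: 2 records match, summing to 13
Step 3: After multiplier: 13 × 0.8 = 10.4
Step 4: Unaffected records sum: 36
Step 5: Final sum = 10.4 + 36 = 46.4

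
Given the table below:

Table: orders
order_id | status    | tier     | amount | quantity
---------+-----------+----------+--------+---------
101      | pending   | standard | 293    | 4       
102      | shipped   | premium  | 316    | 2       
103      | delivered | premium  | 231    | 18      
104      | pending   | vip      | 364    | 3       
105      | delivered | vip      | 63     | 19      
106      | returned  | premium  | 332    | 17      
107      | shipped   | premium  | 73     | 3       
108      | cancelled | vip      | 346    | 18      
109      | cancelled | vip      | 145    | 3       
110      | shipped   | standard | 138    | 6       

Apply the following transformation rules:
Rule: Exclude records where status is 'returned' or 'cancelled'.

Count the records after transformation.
7

Step 1: Count records to exclude
  - 1 (returned) + 2 (cancelled) = 3 records
Step 2: Total records: 10
Step 3: Remaining = 10 - 3 = 7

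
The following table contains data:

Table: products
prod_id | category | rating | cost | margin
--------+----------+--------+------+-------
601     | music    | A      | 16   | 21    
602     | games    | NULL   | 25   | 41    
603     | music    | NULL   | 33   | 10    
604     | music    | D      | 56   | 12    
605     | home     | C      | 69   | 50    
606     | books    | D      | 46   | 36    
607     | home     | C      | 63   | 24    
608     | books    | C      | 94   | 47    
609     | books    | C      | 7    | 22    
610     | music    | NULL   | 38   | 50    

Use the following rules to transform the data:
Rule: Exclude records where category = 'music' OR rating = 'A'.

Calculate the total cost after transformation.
304

Step 1: Find records where category = 'music' OR rating = 'A'
Step 2: 4 records match, summing to 143
Step 3: Original sum: 447
Step 4: Remaining sum = 447 - 143 = 304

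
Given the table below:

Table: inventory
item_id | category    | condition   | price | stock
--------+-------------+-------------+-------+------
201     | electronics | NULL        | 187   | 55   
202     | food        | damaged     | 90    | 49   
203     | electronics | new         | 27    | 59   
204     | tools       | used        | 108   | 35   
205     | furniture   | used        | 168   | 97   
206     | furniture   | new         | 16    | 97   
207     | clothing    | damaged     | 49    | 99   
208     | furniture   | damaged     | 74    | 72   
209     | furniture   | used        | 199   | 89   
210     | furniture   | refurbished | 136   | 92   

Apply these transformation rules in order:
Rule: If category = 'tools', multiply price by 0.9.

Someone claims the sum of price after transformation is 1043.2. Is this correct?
Yes, the result is correct.

Step 1: Calculate the correct sum after transformation
Step 2: Apply multiplier 0.9 to records where category = 'tools'
Step 3: Correct result = 1043.2
Step 4: Claimed result = 1043.2
Step 5: 1043.2 = 1043.2 ✓
Conclusion: The claimed result is correct.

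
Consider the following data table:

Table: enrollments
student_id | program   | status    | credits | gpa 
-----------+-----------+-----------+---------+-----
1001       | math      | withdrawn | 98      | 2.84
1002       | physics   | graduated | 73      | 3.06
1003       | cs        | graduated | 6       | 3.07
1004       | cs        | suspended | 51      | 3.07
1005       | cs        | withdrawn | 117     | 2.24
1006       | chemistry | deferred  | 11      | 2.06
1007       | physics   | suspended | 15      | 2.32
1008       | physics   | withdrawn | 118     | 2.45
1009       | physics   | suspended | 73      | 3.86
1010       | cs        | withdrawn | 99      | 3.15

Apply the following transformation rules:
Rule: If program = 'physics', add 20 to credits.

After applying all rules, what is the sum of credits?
741

Step 1: Count records where program = 'physics': 4
Step 2: Total bonus added: 4 × 20 = 80
Step 3: Original sum of credits: 661
Step 4: Final sum = 661 + 80 = 741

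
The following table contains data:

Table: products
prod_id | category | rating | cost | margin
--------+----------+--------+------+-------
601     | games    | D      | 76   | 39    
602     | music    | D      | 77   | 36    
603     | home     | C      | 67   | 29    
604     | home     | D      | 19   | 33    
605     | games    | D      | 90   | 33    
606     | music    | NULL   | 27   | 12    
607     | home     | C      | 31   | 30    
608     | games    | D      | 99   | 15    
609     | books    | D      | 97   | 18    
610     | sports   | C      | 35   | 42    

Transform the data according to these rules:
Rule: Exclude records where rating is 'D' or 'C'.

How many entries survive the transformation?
1

Step 1: Count records to exclude
  - 6 (D) + 3 (C) = 9 records
Step 2: Total records: 10
Step 3: Remaining = 10 - 9 = 1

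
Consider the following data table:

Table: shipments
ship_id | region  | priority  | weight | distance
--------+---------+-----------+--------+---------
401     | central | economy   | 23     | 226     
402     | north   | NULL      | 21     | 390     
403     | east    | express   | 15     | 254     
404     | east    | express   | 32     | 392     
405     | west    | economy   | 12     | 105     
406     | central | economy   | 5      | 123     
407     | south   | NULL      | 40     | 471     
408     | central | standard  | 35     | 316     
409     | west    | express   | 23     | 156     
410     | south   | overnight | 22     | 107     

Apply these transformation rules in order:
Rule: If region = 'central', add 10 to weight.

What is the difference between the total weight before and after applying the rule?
30

Step 1: Original sum of weight = 228
Step 2: 3 records have region = 'central'
Step 3: Each affected record changes by 10
Step 4: Total change = 3 × 10 = 30
Step 5: New sum = 228 + 30 = 258
Step 6: Difference = |258 - 228| = 30
        (Sum increased by 30)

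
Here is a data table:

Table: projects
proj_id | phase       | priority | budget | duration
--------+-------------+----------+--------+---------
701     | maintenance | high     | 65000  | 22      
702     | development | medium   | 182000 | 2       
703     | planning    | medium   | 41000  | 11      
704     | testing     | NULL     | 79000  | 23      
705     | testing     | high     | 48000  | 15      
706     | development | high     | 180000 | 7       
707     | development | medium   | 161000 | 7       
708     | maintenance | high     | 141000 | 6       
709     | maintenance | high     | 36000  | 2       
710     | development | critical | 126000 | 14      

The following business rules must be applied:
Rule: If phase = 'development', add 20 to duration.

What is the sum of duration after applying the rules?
189

Step 1: Count records where phase = 'development': 4
Step 2: Total bonus added: 4 × 20 = 80
Step 3: Original sum of duration: 109
Step 4: Final sum = 109 + 80 = 189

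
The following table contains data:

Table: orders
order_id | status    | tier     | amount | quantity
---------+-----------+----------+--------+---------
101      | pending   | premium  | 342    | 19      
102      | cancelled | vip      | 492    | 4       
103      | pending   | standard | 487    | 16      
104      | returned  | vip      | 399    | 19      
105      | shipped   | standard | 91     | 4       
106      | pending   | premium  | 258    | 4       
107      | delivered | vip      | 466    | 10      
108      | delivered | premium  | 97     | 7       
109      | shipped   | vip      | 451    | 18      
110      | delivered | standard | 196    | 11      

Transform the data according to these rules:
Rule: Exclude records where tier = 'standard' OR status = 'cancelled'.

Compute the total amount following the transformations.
2013

Step 1: Find records where tier = 'standard' OR status = 'cancelled'
Step 2: 4 records match, summing to 1266
Step 3: Original sum: 3279
Step 4: Remaining sum = 3279 - 1266 = 2013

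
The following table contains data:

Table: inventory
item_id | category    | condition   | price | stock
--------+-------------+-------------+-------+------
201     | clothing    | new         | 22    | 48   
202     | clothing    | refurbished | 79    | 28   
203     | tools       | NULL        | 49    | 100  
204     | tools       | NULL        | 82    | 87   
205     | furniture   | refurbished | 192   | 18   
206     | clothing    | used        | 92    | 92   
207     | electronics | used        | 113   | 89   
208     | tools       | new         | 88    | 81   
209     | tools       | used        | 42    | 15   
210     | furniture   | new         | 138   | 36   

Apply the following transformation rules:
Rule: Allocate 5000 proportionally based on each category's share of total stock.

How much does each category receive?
clothing: 1414.14, electronics: 749.16, furniture: 454.55, tools: 2382.15

Step 1: Calculate total stock = 594
Step 2: Calculate each category's proportion:
  clothing: 168/594 = 28.28% → 1414.14
  electronics: 89/594 = 14.98% → 749.16
  furniture: 54/594 = 9.09% → 454.55
  tools: 283/594 = 47.64% → 2382.15
Step 3: Verify: sum of allocations ≈ 5000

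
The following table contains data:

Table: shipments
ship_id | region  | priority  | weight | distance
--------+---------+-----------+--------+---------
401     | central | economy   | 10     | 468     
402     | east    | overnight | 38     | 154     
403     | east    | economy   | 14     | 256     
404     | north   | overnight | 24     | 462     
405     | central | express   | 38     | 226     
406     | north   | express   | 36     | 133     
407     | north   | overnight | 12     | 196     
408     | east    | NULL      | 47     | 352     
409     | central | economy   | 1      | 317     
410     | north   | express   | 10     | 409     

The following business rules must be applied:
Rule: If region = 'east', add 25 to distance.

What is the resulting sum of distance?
3048

Step 1: Count records where region = 'east': 3
Step 2: Total bonus added: 3 × 25 = 75
Step 3: Original sum of distance: 2973
Step 4: Final sum = 2973 + 75 = 3048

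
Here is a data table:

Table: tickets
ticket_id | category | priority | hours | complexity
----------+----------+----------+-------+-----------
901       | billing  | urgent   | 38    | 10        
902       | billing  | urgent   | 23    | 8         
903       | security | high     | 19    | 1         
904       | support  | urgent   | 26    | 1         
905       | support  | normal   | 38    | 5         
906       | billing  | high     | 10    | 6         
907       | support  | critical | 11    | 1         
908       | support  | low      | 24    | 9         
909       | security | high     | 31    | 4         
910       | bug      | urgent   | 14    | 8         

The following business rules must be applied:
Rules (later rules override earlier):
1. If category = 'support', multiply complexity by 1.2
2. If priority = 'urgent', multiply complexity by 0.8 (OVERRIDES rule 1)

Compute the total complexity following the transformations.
50.6

Step 1: Rule 2 takes priority for records with priority = 'urgent'
  - 4 records: 27 × 0.8 = 21.6
Step 2: Rule 1 applies to remaining records with category = 'support'
  - 3 records: 15 × 1.2 = 18.0
Step 3: Other records unchanged: 11
Step 4: Final sum = 21.6 + 18.0 + 11 = 50.6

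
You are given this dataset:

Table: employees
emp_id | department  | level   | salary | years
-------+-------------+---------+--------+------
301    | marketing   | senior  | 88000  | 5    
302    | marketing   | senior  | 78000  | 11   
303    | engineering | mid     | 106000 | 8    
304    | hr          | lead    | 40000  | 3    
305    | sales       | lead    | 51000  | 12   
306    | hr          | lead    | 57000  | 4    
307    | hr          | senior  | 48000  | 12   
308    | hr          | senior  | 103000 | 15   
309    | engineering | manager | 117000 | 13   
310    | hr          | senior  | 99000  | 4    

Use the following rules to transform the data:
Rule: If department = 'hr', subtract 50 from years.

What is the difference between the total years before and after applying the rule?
250

Step 1: Original sum of years = 87
Step 2: 5 records have department = 'hr'
Step 3: Each affected record changes by -50
Step 4: Total change = 5 × -50 = -250
Step 5: New sum = 87 + -250 = -163
Step 6: Difference = |-163 - 87| = 250
        (Sum decreased by 250)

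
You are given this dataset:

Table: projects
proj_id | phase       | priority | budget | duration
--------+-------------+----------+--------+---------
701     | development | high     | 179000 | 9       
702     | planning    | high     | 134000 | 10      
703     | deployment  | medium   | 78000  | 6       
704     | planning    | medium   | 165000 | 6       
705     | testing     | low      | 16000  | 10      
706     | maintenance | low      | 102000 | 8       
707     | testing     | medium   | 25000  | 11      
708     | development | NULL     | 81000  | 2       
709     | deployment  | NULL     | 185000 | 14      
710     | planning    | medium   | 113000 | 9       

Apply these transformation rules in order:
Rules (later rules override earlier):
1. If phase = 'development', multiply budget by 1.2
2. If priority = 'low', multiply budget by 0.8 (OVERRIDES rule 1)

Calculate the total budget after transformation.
1106400.0

Step 1: Rule 2 takes priority for records with priority = 'low'
  - 2 records: 118000 × 0.8 = 94400.0
Step 2: Rule 1 applies to remaining records with phase = 'development'
  - 2 records: 260000 × 1.2 = 312000.0
Step 3: Other records unchanged: 700000
Step 4: Final sum = 94400.0 + 312000.0 + 700000 = 1106400.0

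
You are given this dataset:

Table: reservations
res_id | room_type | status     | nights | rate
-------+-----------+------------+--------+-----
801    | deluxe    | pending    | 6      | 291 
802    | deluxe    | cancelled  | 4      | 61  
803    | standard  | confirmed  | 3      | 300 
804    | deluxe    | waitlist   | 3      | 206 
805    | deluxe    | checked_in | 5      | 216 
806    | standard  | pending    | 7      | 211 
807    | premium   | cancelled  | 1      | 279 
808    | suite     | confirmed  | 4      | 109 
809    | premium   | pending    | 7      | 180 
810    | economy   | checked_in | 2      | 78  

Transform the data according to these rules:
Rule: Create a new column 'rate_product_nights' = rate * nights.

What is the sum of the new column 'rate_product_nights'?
8196

Step 1: For each record, compute rate * nights
Example calculations:
  291 * 6 = 1746
  61 * 4 = 244
  300 * 3 = 900
  ...
Step 2: Sum all derived values
Step 3: Total = 8196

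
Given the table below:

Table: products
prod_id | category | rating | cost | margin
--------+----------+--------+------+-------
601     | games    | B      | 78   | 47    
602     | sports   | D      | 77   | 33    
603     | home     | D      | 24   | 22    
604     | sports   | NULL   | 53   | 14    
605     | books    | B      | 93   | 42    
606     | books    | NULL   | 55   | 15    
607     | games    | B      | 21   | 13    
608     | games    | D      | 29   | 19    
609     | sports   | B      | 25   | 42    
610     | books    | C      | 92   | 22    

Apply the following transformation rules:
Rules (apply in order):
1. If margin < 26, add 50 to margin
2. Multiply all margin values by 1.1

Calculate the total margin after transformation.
625.9

Step 1: Apply Rule 1 - Add 50 to records with margin < 26
  - 6 records affected: 105 + (6 × 50) = 405
  - Unaffected records: 164
  - Sum after Rule 1: 569
Step 2: Apply Rule 2 - Multiply all by 1.1
  - 569 × 1.1 = 625.9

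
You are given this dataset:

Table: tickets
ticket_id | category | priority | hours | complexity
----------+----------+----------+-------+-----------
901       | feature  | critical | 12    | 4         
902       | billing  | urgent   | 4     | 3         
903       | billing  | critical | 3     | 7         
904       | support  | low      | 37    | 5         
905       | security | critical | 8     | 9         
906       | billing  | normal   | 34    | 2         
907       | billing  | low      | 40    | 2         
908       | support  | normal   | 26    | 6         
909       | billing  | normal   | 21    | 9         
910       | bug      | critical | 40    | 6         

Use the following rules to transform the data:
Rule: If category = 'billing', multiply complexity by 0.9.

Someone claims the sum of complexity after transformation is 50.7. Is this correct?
Yes, the result is correct.

Step 1: Calculate the correct sum after transformation
Step 2: Apply multiplier 0.9 to records where category = 'billing'
Step 3: Correct result = 50.7
Step 4: Claimed result = 50.7
Step 5: 50.7 = 50.7 ✓
Conclusion: The claimed result is correct.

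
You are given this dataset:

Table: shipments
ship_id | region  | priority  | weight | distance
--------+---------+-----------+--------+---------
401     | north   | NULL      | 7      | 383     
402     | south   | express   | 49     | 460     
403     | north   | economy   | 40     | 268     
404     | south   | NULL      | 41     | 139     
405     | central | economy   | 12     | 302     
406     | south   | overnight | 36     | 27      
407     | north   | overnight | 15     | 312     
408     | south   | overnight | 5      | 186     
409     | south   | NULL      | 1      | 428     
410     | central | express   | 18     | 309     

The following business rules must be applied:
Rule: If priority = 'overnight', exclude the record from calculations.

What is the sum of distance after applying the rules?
2289

Step 1: Identify records where priority = 'overnight'
Step 2: The excluded records sum to 525
Step 3: Original total distance = 2814
Step 4: Remaining total = 2814 - 525 = 2289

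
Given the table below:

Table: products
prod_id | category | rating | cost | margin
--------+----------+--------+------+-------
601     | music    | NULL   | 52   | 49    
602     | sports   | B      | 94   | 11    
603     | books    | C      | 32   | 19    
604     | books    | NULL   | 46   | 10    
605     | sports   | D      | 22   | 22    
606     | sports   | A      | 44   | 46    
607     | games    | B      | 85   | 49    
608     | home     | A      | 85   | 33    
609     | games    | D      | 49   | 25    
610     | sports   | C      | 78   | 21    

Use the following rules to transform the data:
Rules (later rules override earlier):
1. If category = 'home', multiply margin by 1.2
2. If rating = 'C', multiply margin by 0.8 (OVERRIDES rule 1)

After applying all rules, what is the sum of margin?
283.6

Step 1: Rule 2 takes priority for records with rating = 'C'
  - 2 records: 40 × 0.8 = 32.0
Step 2: Rule 1 applies to remaining records with category = 'home'
  - 1 records: 33 × 1.2 = 39.6
Step 3: Other records unchanged: 212
Step 4: Final sum = 32.0 + 39.6 + 212 = 283.6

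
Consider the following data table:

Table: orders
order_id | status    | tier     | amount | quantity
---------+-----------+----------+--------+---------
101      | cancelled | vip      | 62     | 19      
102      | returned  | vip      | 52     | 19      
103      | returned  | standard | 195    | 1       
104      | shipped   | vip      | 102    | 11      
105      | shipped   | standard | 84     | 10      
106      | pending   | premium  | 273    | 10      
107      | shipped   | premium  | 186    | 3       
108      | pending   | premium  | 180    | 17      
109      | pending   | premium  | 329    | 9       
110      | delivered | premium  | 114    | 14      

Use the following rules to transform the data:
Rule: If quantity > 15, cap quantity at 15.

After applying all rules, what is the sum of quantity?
103

Step 1: 3 records have quantity > 15
Step 2: These records originally summed to 55
Step 3: After capping: 3 × 15 = 45
Step 4: Unaffected records sum: 58
Step 5: Final sum = 45 + 58 = 103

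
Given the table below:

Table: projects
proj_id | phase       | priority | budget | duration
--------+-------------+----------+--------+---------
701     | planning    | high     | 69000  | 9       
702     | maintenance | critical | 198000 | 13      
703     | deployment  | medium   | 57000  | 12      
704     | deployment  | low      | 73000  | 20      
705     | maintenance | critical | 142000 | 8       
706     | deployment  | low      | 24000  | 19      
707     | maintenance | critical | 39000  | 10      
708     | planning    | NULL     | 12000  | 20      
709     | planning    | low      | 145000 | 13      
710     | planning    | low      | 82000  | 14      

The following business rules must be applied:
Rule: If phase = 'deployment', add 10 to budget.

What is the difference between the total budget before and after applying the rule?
30

Step 1: Original sum of budget = 841000
Step 2: 3 records have phase = 'deployment'
Step 3: Each affected record changes by 10
Step 4: Total change = 3 × 10 = 30
Step 5: New sum = 841000 + 30 = 841030
Step 6: Difference = |841030 - 841000| = 30
        (Sum increased by 30)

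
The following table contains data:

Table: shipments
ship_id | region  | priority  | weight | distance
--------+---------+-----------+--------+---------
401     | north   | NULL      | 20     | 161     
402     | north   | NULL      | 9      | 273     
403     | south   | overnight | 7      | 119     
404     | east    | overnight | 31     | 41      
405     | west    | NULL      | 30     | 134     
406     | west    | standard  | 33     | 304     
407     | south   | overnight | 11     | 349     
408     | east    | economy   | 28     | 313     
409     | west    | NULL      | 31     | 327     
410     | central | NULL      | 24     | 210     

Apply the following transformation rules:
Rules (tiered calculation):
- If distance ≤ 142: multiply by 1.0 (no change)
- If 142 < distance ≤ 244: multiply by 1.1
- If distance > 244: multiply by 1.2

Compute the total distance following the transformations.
2581.3

Step 1: Tier 1 (distance ≤ 142): 3 records, sum = 294 × 1.0 = 294.0
Step 2: Tier 2 (142 < distance ≤ 244): 2 records, sum = 371 × 1.1 = 408.1
Step 3: Tier 3 (distance > 244): 5 records, sum = 1566 × 1.2 = 1879.2
Step 4: Final sum = 294.0 + 408.1 + 1879.2 = 2581.3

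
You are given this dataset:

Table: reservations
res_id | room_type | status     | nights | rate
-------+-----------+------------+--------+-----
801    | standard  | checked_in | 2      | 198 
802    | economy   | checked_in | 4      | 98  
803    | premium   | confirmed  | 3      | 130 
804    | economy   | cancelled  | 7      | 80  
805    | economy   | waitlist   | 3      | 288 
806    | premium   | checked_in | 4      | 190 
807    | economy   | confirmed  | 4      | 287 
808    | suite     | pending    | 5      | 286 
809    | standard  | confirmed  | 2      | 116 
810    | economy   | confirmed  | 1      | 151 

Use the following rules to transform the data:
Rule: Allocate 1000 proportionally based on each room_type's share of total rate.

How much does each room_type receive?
economy: 495.61, premium: 175.44, standard: 172.15, suite: 156.8

Step 1: Calculate total rate = 1824
Step 2: Calculate each room_type's proportion:
  economy: 904/1824 = 49.56% → 495.61
  premium: 320/1824 = 17.54% → 175.44
  standard: 314/1824 = 17.21% → 172.15
  suite: 286/1824 = 15.68% → 156.8
Step 3: Verify: sum of allocations ≈ 1000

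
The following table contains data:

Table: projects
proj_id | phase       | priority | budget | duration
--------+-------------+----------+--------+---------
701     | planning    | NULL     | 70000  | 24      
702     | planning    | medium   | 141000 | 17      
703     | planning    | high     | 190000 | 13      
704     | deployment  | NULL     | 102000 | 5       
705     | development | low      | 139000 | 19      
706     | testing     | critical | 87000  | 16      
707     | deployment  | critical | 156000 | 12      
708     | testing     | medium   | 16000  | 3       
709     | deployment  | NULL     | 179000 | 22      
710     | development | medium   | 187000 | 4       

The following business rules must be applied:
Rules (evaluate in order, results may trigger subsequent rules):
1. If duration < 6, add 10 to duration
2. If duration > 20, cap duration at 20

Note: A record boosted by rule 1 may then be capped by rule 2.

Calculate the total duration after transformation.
159

Step 1: Apply rule 1 to records with duration < 6
  - 3 records get bonus of 10
  - Of these, 0 records then exceed 20 and get capped
Step 2: Apply rule 2 to records with duration > 20
  - 2 records (original) are capped
Step 3: Calculate final sum = 159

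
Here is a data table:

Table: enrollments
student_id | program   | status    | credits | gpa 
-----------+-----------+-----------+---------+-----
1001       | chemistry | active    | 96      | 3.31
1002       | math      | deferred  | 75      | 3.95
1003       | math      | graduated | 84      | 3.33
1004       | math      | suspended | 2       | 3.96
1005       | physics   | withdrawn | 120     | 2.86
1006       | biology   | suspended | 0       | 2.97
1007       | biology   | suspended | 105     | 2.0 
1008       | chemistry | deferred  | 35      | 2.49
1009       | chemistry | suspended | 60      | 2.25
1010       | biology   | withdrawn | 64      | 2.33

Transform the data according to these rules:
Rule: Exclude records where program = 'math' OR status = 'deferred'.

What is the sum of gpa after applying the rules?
15.72

Step 1: Find records where program = 'math' OR status = 'deferred'
Step 2: 4 records match, summing to 13.73
Step 3: Original sum: 29.45
Step 4: Remaining sum = 29.45 - 13.73 = 15.72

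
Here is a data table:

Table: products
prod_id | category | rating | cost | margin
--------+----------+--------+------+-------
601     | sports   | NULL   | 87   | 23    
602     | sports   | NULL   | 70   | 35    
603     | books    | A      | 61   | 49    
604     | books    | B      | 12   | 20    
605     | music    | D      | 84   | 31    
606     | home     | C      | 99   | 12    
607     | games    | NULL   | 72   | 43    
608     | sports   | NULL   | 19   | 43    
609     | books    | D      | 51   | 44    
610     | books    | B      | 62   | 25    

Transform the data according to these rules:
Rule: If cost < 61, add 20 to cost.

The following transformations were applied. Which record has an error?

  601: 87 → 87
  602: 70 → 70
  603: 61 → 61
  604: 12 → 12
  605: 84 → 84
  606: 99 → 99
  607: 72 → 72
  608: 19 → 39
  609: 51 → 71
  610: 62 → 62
Record 604 has an error. The correct transformed value should be 32, not 12.

Step 1: Check each record against the rule
Step 2: Record 604 has cost = 12
Step 3: Since 12 < 61, the bonus should have been applied
Step 4: Correct value = 32, but claimed value = 12
Conclusion: Record 604 has the error.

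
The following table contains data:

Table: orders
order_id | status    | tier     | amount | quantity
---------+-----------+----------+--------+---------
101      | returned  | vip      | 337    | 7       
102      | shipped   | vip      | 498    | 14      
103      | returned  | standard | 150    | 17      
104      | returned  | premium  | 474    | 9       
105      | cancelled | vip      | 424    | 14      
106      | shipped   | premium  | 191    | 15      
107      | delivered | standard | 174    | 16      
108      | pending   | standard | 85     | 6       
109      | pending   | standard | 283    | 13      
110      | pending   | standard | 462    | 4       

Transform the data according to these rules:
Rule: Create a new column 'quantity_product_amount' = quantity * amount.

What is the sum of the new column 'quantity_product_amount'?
33769

Step 1: For each record, compute quantity * amount
Example calculations:
  7 * 337 = 2359
  14 * 498 = 6972
  17 * 150 = 2550
  ...
Step 2: Sum all derived values
Step 3: Total = 33769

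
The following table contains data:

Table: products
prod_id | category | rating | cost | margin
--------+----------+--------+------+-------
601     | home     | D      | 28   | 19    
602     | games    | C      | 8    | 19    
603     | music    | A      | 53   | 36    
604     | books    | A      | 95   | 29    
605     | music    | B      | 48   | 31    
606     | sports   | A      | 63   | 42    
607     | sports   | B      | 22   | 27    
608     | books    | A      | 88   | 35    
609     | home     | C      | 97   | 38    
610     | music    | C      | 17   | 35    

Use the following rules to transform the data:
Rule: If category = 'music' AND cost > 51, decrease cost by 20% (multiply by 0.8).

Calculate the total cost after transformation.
508.4

Step 1: Find records where category = 'music' AND cost > 51
Step 2: 1 records match, summing to 53
Step 3: After multiplier: 53 × 0.8 = 42.4
Step 4: Unaffected records sum: 466
Step 5: Final sum = 42.4 + 466 = 508.4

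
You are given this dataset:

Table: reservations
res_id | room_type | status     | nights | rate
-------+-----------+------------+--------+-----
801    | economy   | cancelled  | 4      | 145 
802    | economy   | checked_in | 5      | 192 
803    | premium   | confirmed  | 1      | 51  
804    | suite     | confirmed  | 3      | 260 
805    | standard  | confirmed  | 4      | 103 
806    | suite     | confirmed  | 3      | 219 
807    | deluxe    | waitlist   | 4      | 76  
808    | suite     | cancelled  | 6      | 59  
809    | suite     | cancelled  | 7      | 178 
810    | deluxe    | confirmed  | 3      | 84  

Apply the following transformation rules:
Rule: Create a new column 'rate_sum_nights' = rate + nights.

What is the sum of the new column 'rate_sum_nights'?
1407

Step 1: For each record, compute rate + nights
Example calculations:
  145 + 4 = 149
  192 + 5 = 197
  51 + 1 = 52
  ...
Step 2: Sum all derived values
Step 3: Total = 1407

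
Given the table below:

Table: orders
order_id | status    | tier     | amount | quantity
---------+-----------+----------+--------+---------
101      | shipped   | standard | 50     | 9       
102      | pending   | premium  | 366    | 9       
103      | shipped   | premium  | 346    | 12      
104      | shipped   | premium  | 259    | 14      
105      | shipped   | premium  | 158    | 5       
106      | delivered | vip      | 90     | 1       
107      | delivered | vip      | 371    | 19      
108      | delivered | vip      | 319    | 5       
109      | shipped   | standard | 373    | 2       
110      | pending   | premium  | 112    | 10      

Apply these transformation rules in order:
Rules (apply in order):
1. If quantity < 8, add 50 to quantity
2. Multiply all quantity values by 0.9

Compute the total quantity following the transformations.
257.4

Step 1: Apply Rule 1 - Add 50 to records with quantity < 8
  - 4 records affected: 13 + (4 × 50) = 213
  - Unaffected records: 73
  - Sum after Rule 1: 286
Step 2: Apply Rule 2 - Multiply all by 0.9
  - 286 × 0.9 = 257.4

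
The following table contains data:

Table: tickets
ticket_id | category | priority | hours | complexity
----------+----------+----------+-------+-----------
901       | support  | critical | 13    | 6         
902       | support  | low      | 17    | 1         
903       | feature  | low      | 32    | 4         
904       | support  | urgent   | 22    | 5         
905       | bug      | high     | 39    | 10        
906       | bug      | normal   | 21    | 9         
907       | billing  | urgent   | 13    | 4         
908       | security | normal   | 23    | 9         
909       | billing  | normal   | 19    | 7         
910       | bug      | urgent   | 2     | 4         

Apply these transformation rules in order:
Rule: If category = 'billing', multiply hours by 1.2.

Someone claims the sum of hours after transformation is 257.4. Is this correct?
No, the correct result is 207.4.

Step 1: Calculate the correct sum after transformation
Step 2: Apply multiplier 1.2 to records where category = 'billing'
Step 3: Correct result = 207.4
Step 4: Claimed result = 257.4
Step 5: 207.4 ≠ 257.4
Conclusion: The claimed result is incorrect. The correct answer is 207.4.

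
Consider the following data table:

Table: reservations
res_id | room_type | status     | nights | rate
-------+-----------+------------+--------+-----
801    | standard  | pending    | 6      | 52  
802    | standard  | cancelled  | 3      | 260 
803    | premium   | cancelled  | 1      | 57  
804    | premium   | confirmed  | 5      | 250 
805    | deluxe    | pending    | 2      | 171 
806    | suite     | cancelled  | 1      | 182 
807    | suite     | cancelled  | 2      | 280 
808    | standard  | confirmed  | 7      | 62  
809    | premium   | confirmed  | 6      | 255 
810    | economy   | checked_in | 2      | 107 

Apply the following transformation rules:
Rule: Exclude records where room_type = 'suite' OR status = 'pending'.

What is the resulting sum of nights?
24

Step 1: Find records where room_type = 'suite' OR status = 'pending'
Step 2: 4 records match, summing to 11
Step 3: Original sum: 35
Step 4: Remaining sum = 35 - 11 = 24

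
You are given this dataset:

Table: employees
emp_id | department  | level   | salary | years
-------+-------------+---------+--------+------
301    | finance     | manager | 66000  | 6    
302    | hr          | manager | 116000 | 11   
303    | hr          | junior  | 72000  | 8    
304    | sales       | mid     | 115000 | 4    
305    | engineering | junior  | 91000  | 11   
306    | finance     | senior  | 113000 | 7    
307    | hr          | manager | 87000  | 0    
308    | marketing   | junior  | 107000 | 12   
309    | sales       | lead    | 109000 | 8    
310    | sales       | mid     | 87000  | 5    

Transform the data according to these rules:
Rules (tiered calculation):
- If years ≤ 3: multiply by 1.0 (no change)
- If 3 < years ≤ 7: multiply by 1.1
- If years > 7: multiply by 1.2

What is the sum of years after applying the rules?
84.2

Step 1: Tier 1 (years ≤ 3): 1 records, sum = 0 × 1.0 = 0.0
Step 2: Tier 2 (3 < years ≤ 7): 4 records, sum = 22 × 1.1 = 24.2
Step 3: Tier 3 (years > 7): 5 records, sum = 50 × 1.2 = 60.0
Step 4: Final sum = 0.0 + 24.2 + 60.0 = 84.2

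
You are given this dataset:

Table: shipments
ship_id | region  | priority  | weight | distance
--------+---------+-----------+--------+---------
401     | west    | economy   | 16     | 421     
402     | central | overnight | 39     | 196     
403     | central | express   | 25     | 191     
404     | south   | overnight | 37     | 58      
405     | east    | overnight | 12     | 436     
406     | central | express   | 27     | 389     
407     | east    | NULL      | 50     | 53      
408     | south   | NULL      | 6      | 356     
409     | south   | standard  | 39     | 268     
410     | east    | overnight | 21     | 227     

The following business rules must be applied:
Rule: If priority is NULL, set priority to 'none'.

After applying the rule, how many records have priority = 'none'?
2

Step 1: Count records where priority IS NULL
Step 2: Found 2 records with NULL priority
Step 3: These records will have priority set to 'none'
Step 4: Records already having priority = 'none': 0
Step 5: Answer: 2 + 0 = 2 records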